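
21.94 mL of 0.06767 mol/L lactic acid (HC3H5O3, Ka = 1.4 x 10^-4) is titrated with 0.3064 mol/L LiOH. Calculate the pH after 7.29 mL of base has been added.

12.41

n(acid) = 0.06767 x 0.02194 = 0.001485 mol; n(LiOH) added = 0.3064 x 0.007290 = 0.002234 mol.
Base is in excess by 0.002234 - 0.001485 = 0.0007490 mol in a total volume of 0.02923 L.
[OH^-] = 0.0007490/0.02923 = 0.02562 M, so pOH = 1.59 and pH = 14.00 - 1.59 = 12.41.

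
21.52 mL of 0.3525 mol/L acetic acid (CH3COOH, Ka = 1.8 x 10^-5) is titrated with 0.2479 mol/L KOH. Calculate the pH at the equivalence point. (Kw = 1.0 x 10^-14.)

n(CH3COOH) = 0.3525 x 0.02152 = 0.007586 mol; V(KOH) at equivalence = 0.007586/0.2479 = 0.03060 L.
At equivalence all the acid is converted to CH3COO-; total volume = 0.02152 + 0.03060 = 0.05212 L, so [CH3COO-] = 0.007586/0.05212 = 0.1455 M.
Kb = Kw/Ka = 1.0e-14 / 1.8 x 10^-5 = 5.56e-10.
[OH^-] = sqrt(Kb x [CH3COO-]) = sqrt(5.56e-10 x 0.1455) = 8.99e-6 M.
pOH = 5.05, so pH = 14.00 - 5.05 = 8.95.

8.95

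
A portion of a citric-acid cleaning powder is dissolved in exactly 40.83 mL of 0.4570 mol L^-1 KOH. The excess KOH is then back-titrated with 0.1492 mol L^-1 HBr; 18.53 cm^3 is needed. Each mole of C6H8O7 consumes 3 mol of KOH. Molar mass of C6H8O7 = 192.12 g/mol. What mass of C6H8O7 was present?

1.02 g

Total n(KOH) added = 0.4570 x 0.04083 = 0.01866 mol.
n(HBr) used = 0.1492 x 0.01853 = 0.002765 mol, which equals the excess n(KOH).
So n(KOH) consumed by the sample = 0.01866 - 0.002765 = 0.01589 mol.
n(C6H8O7) = 0.01589 / 3 = 0.005298 mol.
mass = 0.005298 mol x 192.12 g/mol = 1.02 g.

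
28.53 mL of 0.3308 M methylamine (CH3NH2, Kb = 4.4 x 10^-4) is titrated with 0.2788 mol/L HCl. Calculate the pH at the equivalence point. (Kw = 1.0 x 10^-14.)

5.73

n(CH3NH2) = 0.3308 x 0.02853 = 0.009438 mol; V(HCl) at equivalence = 0.009438/0.2788 = 0.03385 L.
At equivalence the base is fully converted to CH3NH3+; total volume = 0.06238 L, so [CH3NH3+] = 0.009438/0.06238 = 0.1513 M.
Ka(CH3NH3+) = Kw/Kb = 1.0e-14 / 4.4 x 10^-4 = 2.27e-11.
[H^+] = sqrt(Ka x [CH3NH3+]) = sqrt(2.27e-11 x 0.1513) = 1.85e-6 M.
pH = -log(1.85e-6) = 5.73.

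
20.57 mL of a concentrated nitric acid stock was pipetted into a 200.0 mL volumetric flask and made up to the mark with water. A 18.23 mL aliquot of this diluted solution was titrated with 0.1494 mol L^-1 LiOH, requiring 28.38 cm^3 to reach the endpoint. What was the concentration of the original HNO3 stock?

n(LiOH) = 0.1494 x 0.02838 = 0.004240 mol.
n(HNO3) in the aliquot = 0.004240 mol.
[diluted HNO3] = 0.004240 / 0.01823 = 0.2326 M.
Dilution factor = 200.0/20.57 = 9.723, so [stock] = 0.2326 x 9.723 = 2.26 M.

2.26 M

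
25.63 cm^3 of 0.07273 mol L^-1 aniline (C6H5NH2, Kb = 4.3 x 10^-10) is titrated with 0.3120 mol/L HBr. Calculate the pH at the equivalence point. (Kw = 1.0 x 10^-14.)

2.93

n(C6H5NH2) = 0.07273 x 0.02563 = 0.001864 mol; V(HBr) at equivalence = 0.001864/0.3120 = 0.005975 L.
At equivalence the base is fully converted to C6H5NH3+; total volume = 0.03160 L, so [C6H5NH3+] = 0.001864/0.03160 = 0.05898 M.
Ka(C6H5NH3+) = Kw/Kb = 1.0e-14 / 4.3 x 10^-10 = 2.33e-5.
[H^+] = sqrt(Ka x [C6H5NH3+]) = sqrt(2.33e-5 x 0.05898) = 0.00117 M.
pH = -log(0.00117) = 2.93.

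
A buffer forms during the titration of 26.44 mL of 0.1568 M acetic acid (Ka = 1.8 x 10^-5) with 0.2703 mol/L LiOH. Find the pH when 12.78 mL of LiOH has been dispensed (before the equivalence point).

Initial n(CH3COOH) = 0.1568 x 0.02644 = 0.004146 mol.
n(LiOH) added = 0.2703 x 0.01278 = 0.003454 mol, converting that many moles of CH3COOH to CH3COO-.
Remaining n(CH3COOH) = 0.0006914 mol; n(CH3COO-) = 0.003454 mol.
By Henderson-Hasselbalch, pH = pKa + log([A^-]/[HA]) = 4.74 + log(0.003454/0.0006914) = 4.74 + (+0.70) = 5.44.

5.44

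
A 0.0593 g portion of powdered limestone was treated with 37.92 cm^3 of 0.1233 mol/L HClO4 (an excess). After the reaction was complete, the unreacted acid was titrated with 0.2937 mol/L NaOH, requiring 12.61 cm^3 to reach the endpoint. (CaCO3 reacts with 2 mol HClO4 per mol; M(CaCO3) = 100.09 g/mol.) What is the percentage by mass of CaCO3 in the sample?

Total n(HClO4) added = 0.1233 x 0.03792 = 0.004676 mol.
n(NaOH) used = 0.2937 x 0.01261 = 0.003704 mol, which equals the excess n(HClO4).
So n(HClO4) consumed by the sample = 0.004676 - 0.003704 = 0.0009720 mol.
n(CaCO3) = 0.0009720 / 2 = 0.0004860 mol.
mass CaCO3 = 0.0004860 x 100.09 = 0.04864 g, so %CaCO3 = 0.04864/0.0593 x 100 = 82.0%.

82.0%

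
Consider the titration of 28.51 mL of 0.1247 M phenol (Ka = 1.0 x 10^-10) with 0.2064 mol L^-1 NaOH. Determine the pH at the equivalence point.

11.45

n(C6H5OH) = 0.1247 x 0.02851 = 0.003555 mol; V(NaOH) at equivalence = 0.003555/0.2064 = 0.01722 L.
At equivalence all the acid is converted to C6H5O-; total volume = 0.02851 + 0.01722 = 0.04573 L, so [C6H5O-] = 0.003555/0.04573 = 0.07774 M.
Kb = Kw/Ka = 1.0e-14 / 1.0 x 10^-10 = 0.000100.
[OH^-] = sqrt(Kb x [C6H5O-]) = sqrt(0.000100 x 0.07774) = 0.00279 M.
pOH = 2.55, so pH = 14.00 - 2.55 = 11.45.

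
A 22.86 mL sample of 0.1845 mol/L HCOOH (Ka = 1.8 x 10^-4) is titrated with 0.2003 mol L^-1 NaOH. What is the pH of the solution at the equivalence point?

8.36

n(HCOOH) = 0.1845 x 0.02286 = 0.004218 mol; V(NaOH) at equivalence = 0.004218/0.2003 = 0.02106 L.
At equivalence all the acid is converted to HCOO-; total volume = 0.02286 + 0.02106 = 0.04392 L, so [HCOO-] = 0.004218/0.04392 = 0.09604 M.
Kb = Kw/Ka = 1.0e-14 / 1.8 x 10^-4 = 5.56e-11.
[OH^-] = sqrt(Kb x [HCOO-]) = sqrt(5.56e-11 x 0.09604) = 2.31e-6 M.
pOH = 5.64, so pH = 14.00 - 5.64 = 8.36.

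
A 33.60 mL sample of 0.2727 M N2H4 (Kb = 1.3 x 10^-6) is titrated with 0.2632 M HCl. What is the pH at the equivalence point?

4.49

n(N2H4) = 0.2727 x 0.03360 = 0.009163 mol; V(HCl) at equivalence = 0.009163/0.2632 = 0.03481 L.
At equivalence the base is fully converted to N2H5+; total volume = 0.06841 L, so [N2H5+] = 0.009163/0.06841 = 0.1339 M.
Ka(N2H5+) = Kw/Kb = 1.0e-14 / 1.3 x 10^-6 = 7.69e-9.
[H^+] = sqrt(Ka x [N2H5+]) = sqrt(7.69e-9 x 0.1339) = 3.21e-5 M.
pH = -log(3.21e-5) = 4.49.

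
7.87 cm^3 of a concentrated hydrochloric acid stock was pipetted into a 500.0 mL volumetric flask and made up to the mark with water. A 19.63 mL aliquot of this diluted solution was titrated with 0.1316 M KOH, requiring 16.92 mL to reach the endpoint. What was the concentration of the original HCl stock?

n(KOH) = 0.1316 x 0.01692 = 0.002227 mol.
n(HCl) in the aliquot = 0.002227 mol.
[diluted HCl] = 0.002227 / 0.01963 = 0.1134 M.
Dilution factor = 500.0/7.870 = 63.53, so [stock] = 0.1134 x 63.53 = 7.21 M.

7.21 M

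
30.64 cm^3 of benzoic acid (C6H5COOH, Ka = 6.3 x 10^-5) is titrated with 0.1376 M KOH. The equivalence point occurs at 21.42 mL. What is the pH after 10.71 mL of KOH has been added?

4.20

10.71 mL is exactly half the equivalence volume (21.42/2), i.e. the half-equivalence point.
There, n(HA) = n(A^-), so pH = pKa = -log(6.3 x 10^-5) = 4.20.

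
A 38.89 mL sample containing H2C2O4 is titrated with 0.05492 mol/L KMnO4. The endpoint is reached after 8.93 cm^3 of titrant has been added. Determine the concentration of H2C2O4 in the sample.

n(KMnO4) = 0.05492 x 0.008930 = 0.0004904 mol.
From the balanced equation, 2 mol KMnO4 reacts with 5 mol H2C2O4, so n(H2C2O4) = 0.0004904 x 5/2 = 0.001226 mol.
[H2C2O4] = 0.001226 / 0.03889 L = 0.0315 M.

0.0315 M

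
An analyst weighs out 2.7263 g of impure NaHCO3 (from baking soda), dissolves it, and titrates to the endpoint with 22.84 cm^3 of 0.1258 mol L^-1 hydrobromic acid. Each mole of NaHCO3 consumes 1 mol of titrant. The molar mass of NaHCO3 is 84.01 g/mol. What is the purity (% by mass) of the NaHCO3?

8.85%

n(HBr) = 0.1258 x 0.02284 = 0.002873 mol.
n(NaHCO3) = 0.002873 / 1 = 0.002873 mol.
mass of NaHCO3 = 0.002873 x 84.01 = 0.2414 g.
% purity = 0.2414 / 2.7263 x 100 = 8.85%.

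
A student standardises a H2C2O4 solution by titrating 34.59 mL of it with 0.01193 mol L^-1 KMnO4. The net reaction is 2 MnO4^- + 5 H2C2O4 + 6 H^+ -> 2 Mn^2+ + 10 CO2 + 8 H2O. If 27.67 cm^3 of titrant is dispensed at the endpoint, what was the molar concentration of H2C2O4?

0.0239 M

n(KMnO4) = 0.01193 x 0.02767 = 0.0003301 mol.
From the balanced equation, 2 mol KMnO4 reacts with 5 mol H2C2O4, so n(H2C2O4) = 0.0003301 x 5/2 = 0.0008253 mol.
[H2C2O4] = 0.0008253 / 0.03459 L = 0.0239 M.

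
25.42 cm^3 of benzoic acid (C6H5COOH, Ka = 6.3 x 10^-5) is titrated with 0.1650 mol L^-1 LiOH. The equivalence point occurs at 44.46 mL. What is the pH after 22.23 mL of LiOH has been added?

4.20

22.23 mL is exactly half the equivalence volume (44.46/2), i.e. the half-equivalence point.
There, n(HA) = n(A^-), so pH = pKa = -log(6.3 x 10^-5) = 4.20.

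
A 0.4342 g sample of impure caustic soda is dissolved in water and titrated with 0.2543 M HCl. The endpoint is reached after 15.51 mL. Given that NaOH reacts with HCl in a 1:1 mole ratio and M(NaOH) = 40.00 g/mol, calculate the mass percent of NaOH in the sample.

n(HCl) = 0.2543 x 0.01551 = 0.003944 mol.
n(NaOH) = 0.003944 / 1 = 0.003944 mol.
mass of NaOH = 0.003944 x 40.00 = 0.1578 g.
% purity = 0.1578 / 0.4342 x 100 = 36.3%.

36.3%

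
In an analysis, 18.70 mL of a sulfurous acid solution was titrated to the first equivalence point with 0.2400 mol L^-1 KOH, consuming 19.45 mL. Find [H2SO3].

n(KOH) = 0.2400 x 0.01945 = 0.004668 mol.
At the first equivalence point, 1 mol OH^- react per mol H2SO3, so n(H2SO3) = 0.004668 / 1 = 0.004668 mol.
[H2SO3] = 0.004668 / 0.01870 L = 0.250 M.

0.250 M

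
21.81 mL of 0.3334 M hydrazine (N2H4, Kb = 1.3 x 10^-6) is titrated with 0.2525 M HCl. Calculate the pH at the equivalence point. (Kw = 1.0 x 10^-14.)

n(N2H4) = 0.3334 x 0.02181 = 0.007271 mol; V(HCl) at equivalence = 0.007271/0.2525 = 0.02880 L.
At equivalence the base is fully converted to N2H5+; total volume = 0.05061 L, so [N2H5+] = 0.007271/0.05061 = 0.1437 M.
Ka(N2H5+) = Kw/Kb = 1.0e-14 / 1.3 x 10^-6 = 7.69e-9.
[H^+] = sqrt(Ka x [N2H5+]) = sqrt(7.69e-9 x 0.1437) = 3.32e-5 M.
pH = -log(3.32e-5) = 4.48.

4.48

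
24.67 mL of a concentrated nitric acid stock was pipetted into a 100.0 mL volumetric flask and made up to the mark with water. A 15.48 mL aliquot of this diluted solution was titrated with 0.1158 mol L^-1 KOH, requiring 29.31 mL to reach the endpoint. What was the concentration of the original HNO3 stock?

n(KOH) = 0.1158 x 0.02931 = 0.003394 mol.
n(HNO3) in the aliquot = 0.003394 mol.
[diluted HNO3] = 0.003394 / 0.01548 = 0.2193 M.
Dilution factor = 100.0/24.67 = 4.054, so [stock] = 0.2193 x 4.054 = 0.889 M.

0.889 M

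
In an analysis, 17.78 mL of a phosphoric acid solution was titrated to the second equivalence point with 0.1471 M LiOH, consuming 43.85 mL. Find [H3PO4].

0.181 M

n(LiOH) = 0.1471 x 0.04385 = 0.006450 mol.
At the second equivalence point, 2 mol OH^- react per mol H3PO4, so n(H3PO4) = 0.006450 / 2 = 0.003225 mol.
[H3PO4] = 0.003225 / 0.01778 L = 0.181 M.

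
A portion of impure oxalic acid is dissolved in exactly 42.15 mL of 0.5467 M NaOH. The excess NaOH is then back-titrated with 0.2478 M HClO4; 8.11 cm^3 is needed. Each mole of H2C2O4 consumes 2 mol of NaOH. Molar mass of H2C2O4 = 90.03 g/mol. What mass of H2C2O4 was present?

Total n(NaOH) added = 0.5467 x 0.04215 = 0.02304 mol.
n(HClO4) used = 0.2478 x 0.008110 = 0.002010 mol, which equals the excess n(NaOH).
So n(NaOH) consumed by the sample = 0.02304 - 0.002010 = 0.02103 mol.
n(H2C2O4) = 0.02103 / 2 = 0.01052 mol.
mass = 0.01052 mol x 90.03 g/mol = 0.947 g.

0.947 g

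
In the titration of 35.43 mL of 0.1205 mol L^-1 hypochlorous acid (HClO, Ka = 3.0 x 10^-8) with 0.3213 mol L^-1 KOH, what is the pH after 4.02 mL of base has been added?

7.16

Initial n(HClO) = 0.1205 x 0.03543 = 0.004269 mol.
n(KOH) added = 0.3213 x 0.004020 = 0.001292 mol, converting that many moles of HClO to ClO-.
Remaining n(HClO) = 0.002978 mol; n(ClO-) = 0.001292 mol.
By Henderson-Hasselbalch, pH = pKa + log([A^-]/[HA]) = 7.52 + log(0.001292/0.002978) = 7.52 + (-0.36) = 7.16.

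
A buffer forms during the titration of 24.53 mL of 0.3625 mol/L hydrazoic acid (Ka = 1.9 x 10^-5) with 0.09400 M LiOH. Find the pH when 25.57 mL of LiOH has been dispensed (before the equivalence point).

4.29

Initial n(HN3) = 0.3625 x 0.02453 = 0.008892 mol.
n(LiOH) added = 0.09400 x 0.02557 = 0.002404 mol, converting that many moles of HN3 to N3-.
Remaining n(HN3) = 0.006489 mol; n(N3-) = 0.002404 mol.
By Henderson-Hasselbalch, pH = pKa + log([A^-]/[HA]) = 4.72 + log(0.002404/0.006489) = 4.72 + (-0.43) = 4.29.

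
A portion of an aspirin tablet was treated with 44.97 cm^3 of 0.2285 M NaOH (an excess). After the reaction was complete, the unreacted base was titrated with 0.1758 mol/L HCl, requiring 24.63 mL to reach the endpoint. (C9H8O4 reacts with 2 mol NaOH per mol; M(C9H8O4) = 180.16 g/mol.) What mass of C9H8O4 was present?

0.536 g

Total n(NaOH) added = 0.2285 x 0.04497 = 0.01028 mol.
n(HCl) used = 0.1758 x 0.02463 = 0.004330 mol, which equals the excess n(NaOH).
So n(NaOH) consumed by the sample = 0.01028 - 0.004330 = 0.005946 mol.
n(C9H8O4) = 0.005946 / 2 = 0.002973 mol.
mass = 0.002973 mol x 180.16 g/mol = 0.536 g.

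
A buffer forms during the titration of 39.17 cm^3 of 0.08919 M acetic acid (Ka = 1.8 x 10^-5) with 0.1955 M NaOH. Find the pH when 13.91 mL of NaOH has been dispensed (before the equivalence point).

5.29

Initial n(CH3COOH) = 0.08919 x 0.03917 = 0.003494 mol.
n(NaOH) added = 0.1955 x 0.01391 = 0.002719 mol, converting that many moles of CH3COOH to CH3COO-.
Remaining n(CH3COOH) = 0.0007742 mol; n(CH3COO-) = 0.002719 mol.
By Henderson-Hasselbalch, pH = pKa + log([A^-]/[HA]) = 4.74 + log(0.002719/0.0007742) = 4.74 + (+0.55) = 5.29.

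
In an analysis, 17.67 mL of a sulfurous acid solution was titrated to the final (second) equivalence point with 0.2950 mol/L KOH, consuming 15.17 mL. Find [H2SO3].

0.127 M

n(KOH) = 0.2950 x 0.01517 = 0.004475 mol.
At the final (second) equivalence point, 2 mol OH^- react per mol H2SO3, so n(H2SO3) = 0.004475 / 2 = 0.002238 mol.
[H2SO3] = 0.002238 / 0.01767 L = 0.127 M.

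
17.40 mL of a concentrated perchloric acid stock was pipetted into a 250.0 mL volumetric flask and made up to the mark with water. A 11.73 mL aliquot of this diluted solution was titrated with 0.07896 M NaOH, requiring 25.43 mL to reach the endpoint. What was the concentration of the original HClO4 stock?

n(NaOH) = 0.07896 x 0.02543 = 0.002008 mol.
n(HClO4) in the aliquot = 0.002008 mol.
[diluted HClO4] = 0.002008 / 0.01173 = 0.1712 M.
Dilution factor = 250.0/17.40 = 14.37, so [stock] = 0.1712 x 14.37 = 2.46 M.

2.46 M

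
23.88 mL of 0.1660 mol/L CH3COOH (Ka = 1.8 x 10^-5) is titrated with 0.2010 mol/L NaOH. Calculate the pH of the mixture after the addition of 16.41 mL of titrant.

5.44

Initial n(CH3COOH) = 0.1660 x 0.02388 = 0.003964 mol.
n(NaOH) added = 0.2010 x 0.01641 = 0.003298 mol, converting that many moles of CH3COOH to CH3COO-.
Remaining n(CH3COOH) = 0.0006657 mol; n(CH3COO-) = 0.003298 mol.
By Henderson-Hasselbalch, pH = pKa + log([A^-]/[HA]) = 4.74 + log(0.003298/0.0006657) = 4.74 + (+0.70) = 5.44.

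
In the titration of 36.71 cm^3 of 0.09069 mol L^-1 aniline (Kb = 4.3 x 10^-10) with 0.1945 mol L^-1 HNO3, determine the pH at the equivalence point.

n(C6H5NH2) = 0.09069 x 0.03671 = 0.003329 mol; V(HNO3) at equivalence = 0.003329/0.1945 = 0.01712 L.
At equivalence the base is fully converted to C6H5NH3+; total volume = 0.05383 L, so [C6H5NH3+] = 0.003329/0.05383 = 0.06185 M.
Ka(C6H5NH3+) = Kw/Kb = 1.0e-14 / 4.3 x 10^-10 = 2.33e-5.
[H^+] = sqrt(Ka x [C6H5NH3+]) = sqrt(2.33e-5 x 0.06185) = 0.00120 M.
pH = -log(0.00120) = 2.92.

2.92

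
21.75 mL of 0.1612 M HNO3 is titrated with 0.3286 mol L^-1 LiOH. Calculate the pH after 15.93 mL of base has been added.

n(acid) = 0.1612 x 0.02175 = 0.003506 mol; n(LiOH) added = 0.3286 x 0.01593 = 0.005235 mol.
Base is in excess by 0.005235 - 0.003506 = 0.001728 mol in a total volume of 0.03768 L.
[OH^-] = 0.001728/0.03768 = 0.04587 M, so pOH = 1.34 and pH = 14.00 - 1.34 = 12.66.

12.66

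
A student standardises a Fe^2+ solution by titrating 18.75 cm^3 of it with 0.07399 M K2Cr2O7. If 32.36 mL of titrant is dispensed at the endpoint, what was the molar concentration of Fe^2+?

n(K2Cr2O7) = 0.07399 x 0.03236 = 0.002394 mol.
From the balanced equation, 1 mol K2Cr2O7 reacts with 6 mol Fe^2+, so n(Fe^2+) = 0.002394 x 6/1 = 0.01437 mol.
[Fe^2+] = 0.01437 / 0.01875 L = 0.766 M.

0.766 M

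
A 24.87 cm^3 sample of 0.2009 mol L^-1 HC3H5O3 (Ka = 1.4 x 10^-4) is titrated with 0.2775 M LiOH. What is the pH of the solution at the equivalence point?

n(HC3H5O3) = 0.2009 x 0.02487 = 0.004996 mol; V(LiOH) at equivalence = 0.004996/0.2775 = 0.01800 L.
At equivalence all the acid is converted to C3H5O3-; total volume = 0.02487 + 0.01800 = 0.04287 L, so [C3H5O3-] = 0.004996/0.04287 = 0.1165 M.
Kb = Kw/Ka = 1.0e-14 / 1.4 x 10^-4 = 7.14e-11.
[OH^-] = sqrt(Kb x [C3H5O3-]) = sqrt(7.14e-11 x 0.1165) = 2.89e-6 M.
pOH = 5.54, so pH = 14.00 - 5.54 = 8.46.

8.46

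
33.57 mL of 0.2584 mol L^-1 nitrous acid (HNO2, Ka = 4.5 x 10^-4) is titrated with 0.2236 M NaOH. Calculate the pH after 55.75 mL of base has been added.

n(acid) = 0.2584 x 0.03357 = 0.008674 mol; n(NaOH) added = 0.2236 x 0.05575 = 0.01247 mol.
Base is in excess by 0.01247 - 0.008674 = 0.003791 mol in a total volume of 0.08932 L.
[OH^-] = 0.003791/0.08932 = 0.04245 M, so pOH = 1.37 and pH = 14.00 - 1.37 = 12.63.

12.63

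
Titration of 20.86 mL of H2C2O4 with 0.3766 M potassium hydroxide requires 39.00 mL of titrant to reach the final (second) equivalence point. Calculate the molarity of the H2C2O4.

0.352 M

n(KOH) = 0.3766 x 0.03900 = 0.01469 mol.
At the final (second) equivalence point, 2 mol OH^- react per mol H2C2O4, so n(H2C2O4) = 0.01469 / 2 = 0.007344 mol.
[H2C2O4] = 0.007344 / 0.02086 L = 0.352 M.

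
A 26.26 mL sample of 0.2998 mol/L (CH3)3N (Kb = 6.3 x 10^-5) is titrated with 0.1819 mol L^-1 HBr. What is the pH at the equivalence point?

5.37

n((CH3)3N) = 0.2998 x 0.02626 = 0.007873 mol; V(HBr) at equivalence = 0.007873/0.1819 = 0.04328 L.
At equivalence the base is fully converted to (CH3)3NH+; total volume = 0.06954 L, so [(CH3)3NH+] = 0.007873/0.06954 = 0.1132 M.
Ka((CH3)3NH+) = Kw/Kb = 1.0e-14 / 6.3 x 10^-5 = 1.59e-10.
[H^+] = sqrt(Ka x [(CH3)3NH+]) = sqrt(1.59e-10 x 0.1132) = 4.24e-6 M.
pH = -log(4.24e-6) = 5.37.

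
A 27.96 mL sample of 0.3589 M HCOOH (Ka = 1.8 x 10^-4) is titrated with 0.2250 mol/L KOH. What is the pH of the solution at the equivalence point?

8.44

n(HCOOH) = 0.3589 x 0.02796 = 0.01003 mol; V(KOH) at equivalence = 0.01003/0.2250 = 0.04460 L.
At equivalence all the acid is converted to HCOO-; total volume = 0.02796 + 0.04460 = 0.07256 L, so [HCOO-] = 0.01003/0.07256 = 0.1383 M.
Kb = Kw/Ka = 1.0e-14 / 1.8 x 10^-4 = 5.56e-11.
[OH^-] = sqrt(Kb x [HCOO-]) = sqrt(5.56e-11 x 0.1383) = 2.77e-6 M.
pOH = 5.56, so pH = 14.00 - 5.56 = 8.44.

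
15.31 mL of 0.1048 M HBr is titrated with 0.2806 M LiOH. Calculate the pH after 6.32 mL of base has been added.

n(acid) = 0.1048 x 0.01531 = 0.001604 mol; n(LiOH) added = 0.2806 x 0.006320 = 0.001773 mol.
Base is in excess by 0.001773 - 0.001604 = 0.0001689 mol in a total volume of 0.02163 L.
[OH^-] = 0.0001689/0.02163 = 0.007809 M, so pOH = 2.11 and pH = 14.00 - 2.11 = 11.89.

11.89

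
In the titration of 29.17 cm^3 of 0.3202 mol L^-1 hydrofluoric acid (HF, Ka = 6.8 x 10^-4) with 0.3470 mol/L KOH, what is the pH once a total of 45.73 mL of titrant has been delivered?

n(acid) = 0.3202 x 0.02917 = 0.009340 mol; n(KOH) added = 0.3470 x 0.04573 = 0.01587 mol.
Base is in excess by 0.01587 - 0.009340 = 0.006528 mol in a total volume of 0.07490 L.
[OH^-] = 0.006528/0.07490 = 0.08716 M, so pOH = 1.06 and pH = 14.00 - 1.06 = 12.94.

12.94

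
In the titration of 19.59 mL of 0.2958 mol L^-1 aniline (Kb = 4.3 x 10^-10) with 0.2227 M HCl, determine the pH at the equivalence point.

2.76

n(C6H5NH2) = 0.2958 x 0.01959 = 0.005795 mol; V(HCl) at equivalence = 0.005795/0.2227 = 0.02602 L.
At equivalence the base is fully converted to C6H5NH3+; total volume = 0.04561 L, so [C6H5NH3+] = 0.005795/0.04561 = 0.1270 M.
Ka(C6H5NH3+) = Kw/Kb = 1.0e-14 / 4.3 x 10^-10 = 2.33e-5.
[H^+] = sqrt(Ka x [C6H5NH3+]) = sqrt(2.33e-5 x 0.1270) = 0.00172 M.
pH = -log(0.00172) = 2.76.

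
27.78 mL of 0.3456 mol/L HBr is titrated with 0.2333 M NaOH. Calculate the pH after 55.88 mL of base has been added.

12.61

n(acid) = 0.3456 x 0.02778 = 0.009601 mol; n(NaOH) added = 0.2333 x 0.05588 = 0.01304 mol.
Base is in excess by 0.01304 - 0.009601 = 0.003436 mol in a total volume of 0.08366 L.
[OH^-] = 0.003436/0.08366 = 0.04107 M, so pOH = 1.39 and pH = 14.00 - 1.39 = 12.61.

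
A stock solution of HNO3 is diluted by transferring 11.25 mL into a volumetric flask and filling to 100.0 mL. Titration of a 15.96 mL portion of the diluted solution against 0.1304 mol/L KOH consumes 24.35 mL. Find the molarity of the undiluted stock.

n(KOH) = 0.1304 x 0.02435 = 0.003175 mol.
n(HNO3) in the aliquot = 0.003175 mol.
[diluted HNO3] = 0.003175 / 0.01596 = 0.1989 M.
Dilution factor = 100.0/11.25 = 8.889, so [stock] = 0.1989 x 8.889 = 1.77 M.

1.77 M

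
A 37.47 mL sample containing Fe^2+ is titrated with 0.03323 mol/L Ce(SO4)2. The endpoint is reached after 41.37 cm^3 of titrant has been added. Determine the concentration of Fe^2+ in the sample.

0.0367 M

n(Ce(SO4)2) = 0.03323 x 0.04137 = 0.001375 mol.
From the balanced equation, 1 mol Ce(SO4)2 reacts with 1 mol Fe^2+, so n(Fe^2+) = 0.001375 x 1/1 = 0.001375 mol.
[Fe^2+] = 0.001375 / 0.03747 L = 0.0367 M.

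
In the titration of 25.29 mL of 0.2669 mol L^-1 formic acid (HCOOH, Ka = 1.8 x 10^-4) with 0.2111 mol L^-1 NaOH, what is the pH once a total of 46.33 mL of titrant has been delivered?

n(acid) = 0.2669 x 0.02529 = 0.006750 mol; n(NaOH) added = 0.2111 x 0.04633 = 0.009780 mol.
Base is in excess by 0.009780 - 0.006750 = 0.003030 mol in a total volume of 0.07162 L.
[OH^-] = 0.003030/0.07162 = 0.04231 M, so pOH = 1.37 and pH = 14.00 - 1.37 = 12.63.

12.63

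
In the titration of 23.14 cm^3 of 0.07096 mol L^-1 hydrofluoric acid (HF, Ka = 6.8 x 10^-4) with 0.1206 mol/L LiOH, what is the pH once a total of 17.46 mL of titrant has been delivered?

12.06

n(acid) = 0.07096 x 0.02314 = 0.001642 mol; n(LiOH) added = 0.1206 x 0.01746 = 0.002106 mol.
Base is in excess by 0.002106 - 0.001642 = 0.0004637 mol in a total volume of 0.04060 L.
[OH^-] = 0.0004637/0.04060 = 0.01142 M, so pOH = 1.94 and pH = 14.00 - 1.94 = 12.06.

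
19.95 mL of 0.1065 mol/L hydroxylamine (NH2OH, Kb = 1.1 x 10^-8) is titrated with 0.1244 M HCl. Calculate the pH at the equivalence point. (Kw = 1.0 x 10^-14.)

n(NH2OH) = 0.1065 x 0.01995 = 0.002125 mol; V(HCl) at equivalence = 0.002125/0.1244 = 0.01708 L.
At equivalence the base is fully converted to NH3OH+; total volume = 0.03703 L, so [NH3OH+] = 0.002125/0.03703 = 0.05738 M.
Ka(NH3OH+) = Kw/Kb = 1.0e-14 / 1.1 x 10^-8 = 9.09e-7.
[H^+] = sqrt(Ka x [NH3OH+]) = sqrt(9.09e-7 x 0.05738) = 0.000228 M.
pH = -log(0.000228) = 3.64.

3.64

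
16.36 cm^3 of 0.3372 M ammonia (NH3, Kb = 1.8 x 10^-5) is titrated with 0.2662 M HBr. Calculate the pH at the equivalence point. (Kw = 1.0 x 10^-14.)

n(NH3) = 0.3372 x 0.01636 = 0.005517 mol; V(HBr) at equivalence = 0.005517/0.2662 = 0.02072 L.
At equivalence the base is fully converted to NH4+; total volume = 0.03708 L, so [NH4+] = 0.005517/0.03708 = 0.1488 M.
Ka(NH4+) = Kw/Kb = 1.0e-14 / 1.8 x 10^-5 = 5.56e-10.
[H^+] = sqrt(Ka x [NH4+]) = sqrt(5.56e-10 x 0.1488) = 9.09e-6 M.
pH = -log(9.09e-6) = 5.04.

5.04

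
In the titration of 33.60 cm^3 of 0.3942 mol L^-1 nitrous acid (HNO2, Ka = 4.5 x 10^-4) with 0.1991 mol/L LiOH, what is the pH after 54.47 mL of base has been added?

Initial n(HNO2) = 0.3942 x 0.03360 = 0.01325 mol.
n(LiOH) added = 0.1991 x 0.05447 = 0.01084 mol, converting that many moles of HNO2 to NO2-.
Remaining n(HNO2) = 0.002400 mol; n(NO2-) = 0.01084 mol.
By Henderson-Hasselbalch, pH = pKa + log([A^-]/[HA]) = 3.35 + log(0.01084/0.002400) = 3.35 + (+0.65) = 4.00.

4.00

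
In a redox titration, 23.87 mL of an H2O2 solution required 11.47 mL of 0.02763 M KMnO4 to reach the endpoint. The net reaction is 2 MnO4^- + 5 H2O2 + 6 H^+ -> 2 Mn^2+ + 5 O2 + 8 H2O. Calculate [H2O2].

0.0332 M

n(KMnO4) = 0.02763 x 0.01147 = 0.0003169 mol.
From the balanced equation, 2 mol KMnO4 reacts with 5 mol H2O2, so n(H2O2) = 0.0003169 x 5/2 = 0.0007923 mol.
[H2O2] = 0.0007923 / 0.02387 L = 0.0332 M.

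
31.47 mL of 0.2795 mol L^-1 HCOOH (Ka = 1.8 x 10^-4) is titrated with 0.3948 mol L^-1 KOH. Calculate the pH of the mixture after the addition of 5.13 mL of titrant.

Initial n(HCOOH) = 0.2795 x 0.03147 = 0.008796 mol.
n(KOH) added = 0.3948 x 0.005130 = 0.002025 mol, converting that many moles of HCOOH to HCOO-.
Remaining n(HCOOH) = 0.006771 mol; n(HCOO-) = 0.002025 mol.
By Henderson-Hasselbalch, pH = pKa + log([A^-]/[HA]) = 3.74 + log(0.002025/0.006771) = 3.74 + (-0.52) = 3.22.

3.22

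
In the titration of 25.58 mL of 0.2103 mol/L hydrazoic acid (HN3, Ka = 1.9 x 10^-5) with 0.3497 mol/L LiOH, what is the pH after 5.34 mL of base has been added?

4.45

Initial n(HN3) = 0.2103 x 0.02558 = 0.005379 mol.
n(LiOH) added = 0.3497 x 0.005340 = 0.001867 mol, converting that many moles of HN3 to N3-.
Remaining n(HN3) = 0.003512 mol; n(N3-) = 0.001867 mol.
By Henderson-Hasselbalch, pH = pKa + log([A^-]/[HA]) = 4.72 + log(0.001867/0.003512) = 4.72 + (-0.27) = 4.45.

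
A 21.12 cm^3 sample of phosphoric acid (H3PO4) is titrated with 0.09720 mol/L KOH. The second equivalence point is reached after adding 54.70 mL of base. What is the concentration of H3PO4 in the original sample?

n(KOH) = 0.09720 x 0.05470 = 0.005317 mol.
At the second equivalence point, 2 mol OH^- react per mol H3PO4, so n(H3PO4) = 0.005317 / 2 = 0.002658 mol.
[H3PO4] = 0.002658 / 0.02112 L = 0.126 M.

0.126 M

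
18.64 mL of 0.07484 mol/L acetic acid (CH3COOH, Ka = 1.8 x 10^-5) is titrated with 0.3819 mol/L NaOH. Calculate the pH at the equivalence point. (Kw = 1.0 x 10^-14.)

n(CH3COOH) = 0.07484 x 0.01864 = 0.001395 mol; V(NaOH) at equivalence = 0.001395/0.3819 = 0.003653 L.
At equivalence all the acid is converted to CH3COO-; total volume = 0.01864 + 0.003653 = 0.02229 L, so [CH3COO-] = 0.001395/0.02229 = 0.06258 M.
Kb = Kw/Ka = 1.0e-14 / 1.8 x 10^-5 = 5.56e-10.
[OH^-] = sqrt(Kb x [CH3COO-]) = sqrt(5.56e-10 x 0.06258) = 5.90e-6 M.
pOH = 5.23, so pH = 14.00 - 5.23 = 8.77.

8.77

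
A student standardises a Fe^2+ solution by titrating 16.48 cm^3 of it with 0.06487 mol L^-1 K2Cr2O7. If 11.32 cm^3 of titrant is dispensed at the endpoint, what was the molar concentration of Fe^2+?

n(K2Cr2O7) = 0.06487 x 0.01132 = 0.0007343 mol.
From the balanced equation, 1 mol K2Cr2O7 reacts with 6 mol Fe^2+, so n(Fe^2+) = 0.0007343 x 6/1 = 0.004406 mol.
[Fe^2+] = 0.004406 / 0.01648 L = 0.267 M.

0.267 M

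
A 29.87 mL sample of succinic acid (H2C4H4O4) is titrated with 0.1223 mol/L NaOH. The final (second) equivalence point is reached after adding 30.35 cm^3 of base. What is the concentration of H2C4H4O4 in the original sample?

0.0621 M

n(NaOH) = 0.1223 x 0.03035 = 0.003712 mol.
At the final (second) equivalence point, 2 mol OH^- react per mol H2C4H4O4, so n(H2C4H4O4) = 0.003712 / 2 = 0.001856 mol.
[H2C4H4O4] = 0.001856 / 0.02987 L = 0.0621 M.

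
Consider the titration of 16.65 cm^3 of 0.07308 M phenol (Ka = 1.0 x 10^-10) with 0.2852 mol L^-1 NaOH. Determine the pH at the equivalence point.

n(C6H5OH) = 0.07308 x 0.01665 = 0.001217 mol; V(NaOH) at equivalence = 0.001217/0.2852 = 0.004266 L.
At equivalence all the acid is converted to C6H5O-; total volume = 0.01665 + 0.004266 = 0.02092 L, so [C6H5O-] = 0.001217/0.02092 = 0.05817 M.
Kb = Kw/Ka = 1.0e-14 / 1.0 x 10^-10 = 0.000100.
[OH^-] = sqrt(Kb x [C6H5O-]) = sqrt(0.000100 x 0.05817) = 0.00241 M.
pOH = 2.62, so pH = 14.00 - 2.62 = 11.38.

11.38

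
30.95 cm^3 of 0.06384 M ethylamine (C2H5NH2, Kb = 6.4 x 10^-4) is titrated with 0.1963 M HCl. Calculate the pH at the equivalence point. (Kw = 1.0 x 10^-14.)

6.06

n(C2H5NH2) = 0.06384 x 0.03095 = 0.001976 mol; V(HCl) at equivalence = 0.001976/0.1963 = 0.01007 L.
At equivalence the base is fully converted to C2H5NH3+; total volume = 0.04102 L, so [C2H5NH3+] = 0.001976/0.04102 = 0.04817 M.
Ka(C2H5NH3+) = Kw/Kb = 1.0e-14 / 6.4 x 10^-4 = 1.56e-11.
[H^+] = sqrt(Ka x [C2H5NH3+]) = sqrt(1.56e-11 x 0.04817) = 8.68e-7 M.
pH = -log(8.68e-7) = 6.06.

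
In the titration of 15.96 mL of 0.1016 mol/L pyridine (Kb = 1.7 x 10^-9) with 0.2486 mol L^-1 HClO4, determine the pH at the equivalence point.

n(C5H5N) = 0.1016 x 0.01596 = 0.001622 mol; V(HClO4) at equivalence = 0.001622/0.2486 = 0.006523 L.
At equivalence the base is fully converted to C5H5NH+; total volume = 0.02248 L, so [C5H5NH+] = 0.001622/0.02248 = 0.07212 M.
Ka(C5H5NH+) = Kw/Kb = 1.0e-14 / 1.7 x 10^-9 = 5.88e-6.
[H^+] = sqrt(Ka x [C5H5NH+]) = sqrt(5.88e-6 x 0.07212) = 0.000651 M.
pH = -log(0.000651) = 3.19.

3.19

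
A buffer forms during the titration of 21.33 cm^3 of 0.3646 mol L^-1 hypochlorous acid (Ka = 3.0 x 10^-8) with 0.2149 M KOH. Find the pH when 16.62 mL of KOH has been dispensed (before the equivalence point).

7.45

Initial n(HClO) = 0.3646 x 0.02133 = 0.007777 mol.
n(KOH) added = 0.2149 x 0.01662 = 0.003572 mol, converting that many moles of HClO to ClO-.
Remaining n(HClO) = 0.004205 mol; n(ClO-) = 0.003572 mol.
By Henderson-Hasselbalch, pH = pKa + log([A^-]/[HA]) = 7.52 + log(0.003572/0.004205) = 7.52 + (-0.07) = 7.45.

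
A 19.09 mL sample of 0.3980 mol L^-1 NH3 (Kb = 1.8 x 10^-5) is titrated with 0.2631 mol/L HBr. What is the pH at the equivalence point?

n(NH3) = 0.3980 x 0.01909 = 0.007598 mol; V(HBr) at equivalence = 0.007598/0.2631 = 0.02888 L.
At equivalence the base is fully converted to NH4+; total volume = 0.04797 L, so [NH4+] = 0.007598/0.04797 = 0.1584 M.
Ka(NH4+) = Kw/Kb = 1.0e-14 / 1.8 x 10^-5 = 5.56e-10.
[H^+] = sqrt(Ka x [NH4+]) = sqrt(5.56e-10 x 0.1584) = 9.38e-6 M.
pH = -log(9.38e-6) = 5.03.

5.03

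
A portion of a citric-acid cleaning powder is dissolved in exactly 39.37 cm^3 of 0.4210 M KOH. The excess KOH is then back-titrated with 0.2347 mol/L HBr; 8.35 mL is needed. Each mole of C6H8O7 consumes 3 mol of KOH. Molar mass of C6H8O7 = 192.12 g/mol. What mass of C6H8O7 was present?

0.936 g

Total n(KOH) added = 0.4210 x 0.03937 = 0.01657 mol.
n(HBr) used = 0.2347 x 0.008350 = 0.001960 mol, which equals the excess n(KOH).
So n(KOH) consumed by the sample = 0.01657 - 0.001960 = 0.01462 mol.
n(C6H8O7) = 0.01462 / 3 = 0.004872 mol.
mass = 0.004872 mol x 192.12 g/mol = 0.936 g.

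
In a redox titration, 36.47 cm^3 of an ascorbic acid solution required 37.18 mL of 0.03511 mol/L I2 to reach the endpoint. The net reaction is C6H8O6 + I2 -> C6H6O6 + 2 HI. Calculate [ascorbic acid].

0.0358 M

n(I2) = 0.03511 x 0.03718 = 0.001305 mol.
From the balanced equation, 1 mol I2 reacts with 1 mol ascorbic acid, so n(ascorbic acid) = 0.001305 x 1/1 = 0.001305 mol.
[ascorbic acid] = 0.001305 / 0.03647 L = 0.0358 M.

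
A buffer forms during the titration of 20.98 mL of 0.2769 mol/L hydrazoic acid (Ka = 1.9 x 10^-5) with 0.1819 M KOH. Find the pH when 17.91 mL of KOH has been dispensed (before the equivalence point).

Initial n(HN3) = 0.2769 x 0.02098 = 0.005809 mol.
n(KOH) added = 0.1819 x 0.01791 = 0.003258 mol, converting that many moles of HN3 to N3-.
Remaining n(HN3) = 0.002552 mol; n(N3-) = 0.003258 mol.
By Henderson-Hasselbalch, pH = pKa + log([A^-]/[HA]) = 4.72 + log(0.003258/0.002552) = 4.72 + (+0.11) = 4.83.

4.83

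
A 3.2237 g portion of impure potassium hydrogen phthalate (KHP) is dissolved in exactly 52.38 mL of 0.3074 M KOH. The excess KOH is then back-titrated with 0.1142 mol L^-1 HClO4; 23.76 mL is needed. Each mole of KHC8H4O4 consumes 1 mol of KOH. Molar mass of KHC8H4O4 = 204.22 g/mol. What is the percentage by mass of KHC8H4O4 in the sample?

84.8%

Total n(KOH) added = 0.3074 x 0.05238 = 0.01610 mol.
n(HClO4) used = 0.1142 x 0.02376 = 0.002713 mol, which equals the excess n(KOH).
So n(KOH) consumed by the sample = 0.01610 - 0.002713 = 0.01339 mol.
n(KHC8H4O4) = 0.01339 / 1 = 0.01339 mol.
mass KHC8H4O4 = 0.01339 x 204.22 = 2.734 g, so %KHC8H4O4 = 2.734/3.2237 x 100 = 84.8%.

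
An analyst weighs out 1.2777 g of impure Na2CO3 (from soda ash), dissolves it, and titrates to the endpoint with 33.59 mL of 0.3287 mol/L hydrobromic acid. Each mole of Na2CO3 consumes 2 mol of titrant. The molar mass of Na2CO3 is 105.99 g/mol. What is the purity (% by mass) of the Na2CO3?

45.8%

n(HBr) = 0.3287 x 0.03359 = 0.01104 mol.
n(Na2CO3) = 0.01104 / 2 = 0.005521 mol.
mass of Na2CO3 = 0.005521 x 105.99 = 0.5851 g.
% purity = 0.5851 / 1.2777 x 100 = 45.8%.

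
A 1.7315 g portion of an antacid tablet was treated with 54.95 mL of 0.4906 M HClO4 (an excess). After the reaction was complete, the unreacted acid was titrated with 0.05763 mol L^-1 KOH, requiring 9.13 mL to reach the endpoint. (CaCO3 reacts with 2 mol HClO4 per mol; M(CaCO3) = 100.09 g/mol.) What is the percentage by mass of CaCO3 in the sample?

76.4%

Total n(HClO4) added = 0.4906 x 0.05495 = 0.02696 mol.
n(KOH) used = 0.05763 x 0.009130 = 0.0005262 mol, which equals the excess n(HClO4).
So n(HClO4) consumed by the sample = 0.02696 - 0.0005262 = 0.02643 mol.
n(CaCO3) = 0.02643 / 2 = 0.01322 mol.
mass CaCO3 = 0.01322 x 100.09 = 1.323 g, so %CaCO3 = 1.323/1.7315 x 100 = 76.4%.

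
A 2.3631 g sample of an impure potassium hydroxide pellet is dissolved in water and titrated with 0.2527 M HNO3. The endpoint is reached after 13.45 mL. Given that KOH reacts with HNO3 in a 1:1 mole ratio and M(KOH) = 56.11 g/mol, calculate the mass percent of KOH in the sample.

n(HNO3) = 0.2527 x 0.01345 = 0.003399 mol.
n(KOH) = 0.003399 / 1 = 0.003399 mol.
mass of KOH = 0.003399 x 56.11 = 0.1907 g.
% purity = 0.1907 / 2.3631 x 100 = 8.07%.

8.07%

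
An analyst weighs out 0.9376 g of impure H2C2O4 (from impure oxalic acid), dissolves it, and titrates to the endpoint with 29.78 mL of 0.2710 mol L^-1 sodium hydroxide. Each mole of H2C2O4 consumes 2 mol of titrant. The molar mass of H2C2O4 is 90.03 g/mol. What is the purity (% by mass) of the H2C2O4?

38.7%

n(NaOH) = 0.2710 x 0.02978 = 0.008070 mol.
n(H2C2O4) = 0.008070 / 2 = 0.004035 mol.
mass of H2C2O4 = 0.004035 x 90.03 = 0.3633 g.
% purity = 0.3633 / 0.9376 x 100 = 38.7%.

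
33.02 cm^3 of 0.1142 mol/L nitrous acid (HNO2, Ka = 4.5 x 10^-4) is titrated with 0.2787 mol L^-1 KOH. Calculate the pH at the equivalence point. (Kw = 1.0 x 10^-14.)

8.13

n(HNO2) = 0.1142 x 0.03302 = 0.003771 mol; V(KOH) at equivalence = 0.003771/0.2787 = 0.01353 L.
At equivalence all the acid is converted to NO2-; total volume = 0.03302 + 0.01353 = 0.04655 L, so [NO2-] = 0.003771/0.04655 = 0.08101 M.
Kb = Kw/Ka = 1.0e-14 / 4.5 x 10^-4 = 2.22e-11.
[OH^-] = sqrt(Kb x [NO2-]) = sqrt(2.22e-11 x 0.08101) = 1.34e-6 M.
pOH = 5.87, so pH = 14.00 - 5.87 = 8.13.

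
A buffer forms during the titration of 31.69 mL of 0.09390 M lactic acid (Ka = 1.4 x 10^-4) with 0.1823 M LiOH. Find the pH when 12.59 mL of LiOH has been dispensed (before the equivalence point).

4.38

Initial n(HC3H5O3) = 0.09390 x 0.03169 = 0.002976 mol.
n(LiOH) added = 0.1823 x 0.01259 = 0.002295 mol, converting that many moles of HC3H5O3 to C3H5O3-.
Remaining n(HC3H5O3) = 0.0006805 mol; n(C3H5O3-) = 0.002295 mol.
By Henderson-Hasselbalch, pH = pKa + log([A^-]/[HA]) = 3.85 + log(0.002295/0.0006805) = 3.85 + (+0.53) = 4.38.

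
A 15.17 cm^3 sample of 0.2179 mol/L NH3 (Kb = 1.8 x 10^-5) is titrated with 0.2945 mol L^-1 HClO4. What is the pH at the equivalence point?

n(NH3) = 0.2179 x 0.01517 = 0.003306 mol; V(HClO4) at equivalence = 0.003306/0.2945 = 0.01122 L.
At equivalence the base is fully converted to NH4+; total volume = 0.02639 L, so [NH4+] = 0.003306/0.02639 = 0.1252 M.
Ka(NH4+) = Kw/Kb = 1.0e-14 / 1.8 x 10^-5 = 5.56e-10.
[H^+] = sqrt(Ka x [NH4+]) = sqrt(5.56e-10 x 0.1252) = 8.34e-6 M.
pH = -log(8.34e-6) = 5.08.

5.08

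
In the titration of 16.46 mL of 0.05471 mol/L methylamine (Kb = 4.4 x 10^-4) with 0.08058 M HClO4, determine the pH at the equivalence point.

6.07

n(CH3NH2) = 0.05471 x 0.01646 = 0.0009005 mol; V(HClO4) at equivalence = 0.0009005/0.08058 = 0.01118 L.
At equivalence the base is fully converted to CH3NH3+; total volume = 0.02764 L, so [CH3NH3+] = 0.0009005/0.02764 = 0.03259 M.
Ka(CH3NH3+) = Kw/Kb = 1.0e-14 / 4.4 x 10^-4 = 2.27e-11.
[H^+] = sqrt(Ka x [CH3NH3+]) = sqrt(2.27e-11 x 0.03259) = 8.61e-7 M.
pH = -log(8.61e-7) = 6.07.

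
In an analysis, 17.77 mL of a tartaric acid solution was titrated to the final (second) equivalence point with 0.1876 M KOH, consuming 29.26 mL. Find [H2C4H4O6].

n(KOH) = 0.1876 x 0.02926 = 0.005489 mol.
At the final (second) equivalence point, 2 mol OH^- react per mol H2C4H4O6, so n(H2C4H4O6) = 0.005489 / 2 = 0.002745 mol.
[H2C4H4O6] = 0.002745 / 0.01777 L = 0.154 M.

0.154 M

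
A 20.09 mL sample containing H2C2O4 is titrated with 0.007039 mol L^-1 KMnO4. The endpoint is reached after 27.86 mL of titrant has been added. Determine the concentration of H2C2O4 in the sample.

0.0244 M

n(KMnO4) = 0.007039 x 0.02786 = 0.0001961 mol.
From the balanced equation, 2 mol KMnO4 reacts with 5 mol H2C2O4, so n(H2C2O4) = 0.0001961 x 5/2 = 0.0004903 mol.
[H2C2O4] = 0.0004903 / 0.02009 L = 0.0244 M.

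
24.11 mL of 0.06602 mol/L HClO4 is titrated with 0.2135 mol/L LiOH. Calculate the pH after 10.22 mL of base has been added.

12.24

n(acid) = 0.06602 x 0.02411 = 0.001592 mol; n(LiOH) added = 0.2135 x 0.01022 = 0.002182 mol.
Base is in excess by 0.002182 - 0.001592 = 0.0005902 mol in a total volume of 0.03433 L.
[OH^-] = 0.0005902/0.03433 = 0.01719 M, so pOH = 1.76 and pH = 14.00 - 1.76 = 12.24.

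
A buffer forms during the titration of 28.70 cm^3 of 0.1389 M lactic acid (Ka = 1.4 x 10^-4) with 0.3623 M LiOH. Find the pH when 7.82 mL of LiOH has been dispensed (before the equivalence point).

Initial n(HC3H5O3) = 0.1389 x 0.02870 = 0.003986 mol.
n(LiOH) added = 0.3623 x 0.007820 = 0.002833 mol, converting that many moles of HC3H5O3 to C3H5O3-.
Remaining n(HC3H5O3) = 0.001153 mol; n(C3H5O3-) = 0.002833 mol.
By Henderson-Hasselbalch, pH = pKa + log([A^-]/[HA]) = 3.85 + log(0.002833/0.001153) = 3.85 + (+0.39) = 4.24.

4.24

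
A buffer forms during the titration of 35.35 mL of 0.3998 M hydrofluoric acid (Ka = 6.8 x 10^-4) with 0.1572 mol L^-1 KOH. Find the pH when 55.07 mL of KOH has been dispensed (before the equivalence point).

Initial n(HF) = 0.3998 x 0.03535 = 0.01413 mol.
n(KOH) added = 0.1572 x 0.05507 = 0.008657 mol, converting that many moles of HF to F-.
Remaining n(HF) = 0.005476 mol; n(F-) = 0.008657 mol.
By Henderson-Hasselbalch, pH = pKa + log([A^-]/[HA]) = 3.17 + log(0.008657/0.005476) = 3.17 + (+0.20) = 3.37.

3.37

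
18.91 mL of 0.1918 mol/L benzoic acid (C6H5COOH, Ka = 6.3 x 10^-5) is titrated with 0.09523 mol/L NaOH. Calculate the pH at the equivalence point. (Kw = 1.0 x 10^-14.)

8.50

n(C6H5COOH) = 0.1918 x 0.01891 = 0.003627 mol; V(NaOH) at equivalence = 0.003627/0.09523 = 0.03809 L.
At equivalence all the acid is converted to C6H5COO-; total volume = 0.01891 + 0.03809 = 0.05700 L, so [C6H5COO-] = 0.003627/0.05700 = 0.06363 M.
Kb = Kw/Ka = 1.0e-14 / 6.3 x 10^-5 = 1.59e-10.
[OH^-] = sqrt(Kb x [C6H5COO-]) = sqrt(1.59e-10 x 0.06363) = 3.18e-6 M.
pOH = 5.50, so pH = 14.00 - 5.50 = 8.50.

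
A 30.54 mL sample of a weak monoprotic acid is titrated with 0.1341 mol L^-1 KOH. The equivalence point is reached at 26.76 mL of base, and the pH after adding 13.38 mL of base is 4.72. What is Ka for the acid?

13.38 mL is half of the equivalence volume, so this is the half-equivalence point where [HA] = [A^-].
At half-equivalence pH = pKa, so pKa = 4.72.
Ka = 10^(-4.72) = 1.9 x 10^-5.

1.9 x 10^-5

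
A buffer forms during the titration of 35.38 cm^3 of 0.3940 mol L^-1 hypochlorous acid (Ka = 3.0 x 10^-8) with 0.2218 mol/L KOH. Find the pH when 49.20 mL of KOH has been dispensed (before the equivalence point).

Initial n(HClO) = 0.3940 x 0.03538 = 0.01394 mol.
n(KOH) added = 0.2218 x 0.04920 = 0.01091 mol, converting that many moles of HClO to ClO-.
Remaining n(HClO) = 0.003027 mol; n(ClO-) = 0.01091 mol.
By Henderson-Hasselbalch, pH = pKa + log([A^-]/[HA]) = 7.52 + log(0.01091/0.003027) = 7.52 + (+0.56) = 8.08.

8.08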